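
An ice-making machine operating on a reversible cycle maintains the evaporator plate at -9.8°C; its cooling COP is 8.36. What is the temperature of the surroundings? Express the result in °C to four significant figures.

COP_R = T_C/(T_H − T_C) gives T_H − T_C = T_C/COP.
With T_C = 263.35 K, T_H = 263.35 × (1 + 1/8.36) = 294.85 K.
Converting, 294.85 K = 21.70°C.

21.70 °C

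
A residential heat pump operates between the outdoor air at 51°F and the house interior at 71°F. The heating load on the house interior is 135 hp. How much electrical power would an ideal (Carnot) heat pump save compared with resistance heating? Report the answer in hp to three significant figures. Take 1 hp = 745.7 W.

In absolute terms T_C = 283.71 K and T_H = 294.82 K, so ΔT = 11.11 K.
COP_Carnot = T_H/ΔT = 294.82/11.11 = 26.53.
Resistance heating needs Ẇ_res = Q̇_H = 135.0 hp; the reversible heat pump needs only Ẇ_hp = Q̇_H/COP = 5.088 hp.
Saving = 135.0 − 5.088 = 129.9 hp.

130 hp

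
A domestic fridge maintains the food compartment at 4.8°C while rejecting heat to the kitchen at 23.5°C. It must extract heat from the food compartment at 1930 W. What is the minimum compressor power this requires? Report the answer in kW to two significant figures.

0.13 kW

In absolute terms T_C = 277.95 K and T_H = 296.65 K, so ΔT = 18.70 K.
COP_Carnot = T_C/ΔT = 277.95/18.70 = 14.86.
Ẇ_min = Q̇/COP_Carnot = 1930/14.86 = 129.8 W = 0.1298 kW.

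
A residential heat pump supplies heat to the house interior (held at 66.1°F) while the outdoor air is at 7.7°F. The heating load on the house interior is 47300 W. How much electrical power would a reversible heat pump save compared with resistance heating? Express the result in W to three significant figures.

In absolute terms T_C = 259.65 K and T_H = 292.09 K, so ΔT = 32.44 K.
COP_Carnot = T_H/ΔT = 292.09/32.44 = 9.003.
Resistance heating needs Ẇ_res = Q̇_H = 47300 W; the reversible heat pump needs only Ẇ_hp = Q̇_H/COP = 5254 W.
Saving = 47300 − 5254 = 42050 W.

42000 W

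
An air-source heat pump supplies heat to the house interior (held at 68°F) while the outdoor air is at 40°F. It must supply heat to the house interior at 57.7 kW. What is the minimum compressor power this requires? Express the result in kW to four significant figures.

In absolute terms T_C = 277.59 K and T_H = 293.15 K, so ΔT = 15.56 K.
COP_Carnot = T_H/ΔT = 293.15/15.56 = 18.85.
Ẇ_min = Q̇/COP_Carnot = 57.70/18.85 = 3.062 kW.

3.062 kW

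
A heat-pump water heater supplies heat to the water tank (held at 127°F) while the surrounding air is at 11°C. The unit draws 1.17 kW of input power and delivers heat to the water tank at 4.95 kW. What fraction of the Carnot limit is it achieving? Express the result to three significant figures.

COP_actual = Q̇_H/Ẇ = 4.950/1.170 = 4.231.
In absolute terms T_C = 284.15 K and T_H = 325.93 K, so ΔT = 41.78 K.
COP_Carnot = T_H/ΔT = 325.93/41.78 = 7.801.
η_II = COP_actual/COP_Carnot = 4.231/7.801 = 0.5423.

0.542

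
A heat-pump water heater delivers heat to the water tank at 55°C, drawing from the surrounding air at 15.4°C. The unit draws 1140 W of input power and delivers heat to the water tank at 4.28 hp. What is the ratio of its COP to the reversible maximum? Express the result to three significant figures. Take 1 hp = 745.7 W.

0.338

Converting, Q̇_H = 4.280 hp = 3192 W, so COP_actual = Q̇_H/Ẇ = 3192/1140 = 2.800.
In absolute terms T_C = 288.55 K and T_H = 328.15 K, so ΔT = 39.60 K.
COP_Carnot = T_H/ΔT = 328.15/39.60 = 8.287.
η_II = COP_actual/COP_Carnot = 2.800/8.287 = 0.3379.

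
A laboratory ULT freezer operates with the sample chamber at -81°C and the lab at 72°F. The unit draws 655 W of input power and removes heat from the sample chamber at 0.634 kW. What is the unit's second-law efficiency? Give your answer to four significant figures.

0.5200

Converting, Q̇_C = 0.6340 kW = 634.0 W, so COP_actual = Q̇_C/Ẇ = 634.0/655.0 = 0.9679.
In absolute terms T_C = 192.15 K and T_H = 295.37 K, so ΔT = 103.2 K.
COP_Carnot = T_C/ΔT = 192.15/103.2 = 1.862.
η_II = COP_actual/COP_Carnot = 0.9679/1.862 = 0.5200.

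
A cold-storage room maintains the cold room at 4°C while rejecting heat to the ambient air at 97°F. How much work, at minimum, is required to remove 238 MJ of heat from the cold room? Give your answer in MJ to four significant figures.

In absolute terms T_C = 277.15 K and T_H = 309.26 K, so ΔT = 32.11 K.
The reversible limit is COP_R = T_C/ΔT = 8.631, so W_min = Q_C/COP = Q_C·ΔT/T_C.
W_min = 238.0 × 32.11/277.15 = 27.58 MJ.

27.58 MJ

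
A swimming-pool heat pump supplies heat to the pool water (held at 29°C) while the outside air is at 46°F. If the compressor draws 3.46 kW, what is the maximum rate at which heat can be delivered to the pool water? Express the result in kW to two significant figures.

49 kW

In absolute terms T_C = 280.93 K and T_H = 302.15 K, so ΔT = 21.22 K.
COP_Carnot = T_H/ΔT = 302.15/21.22 = 14.24.
Q̇_max = COP_Carnot × Ẇ = 14.24 × 3.460 kW = 49.26 kW.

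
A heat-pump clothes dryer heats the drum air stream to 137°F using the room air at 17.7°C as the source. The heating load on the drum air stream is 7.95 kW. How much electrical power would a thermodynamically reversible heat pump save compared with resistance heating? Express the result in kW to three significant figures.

6.98 kW

In absolute terms T_C = 290.85 K and T_H = 331.48 K, so ΔT = 40.63 K.
COP_Carnot = T_H/ΔT = 331.48/40.63 = 8.158.
Resistance heating needs Ẇ_res = Q̇_H = 7.950 kW; the reversible heat pump needs only Ẇ_hp = Q̇_H/COP = 0.9745 kW.
Saving = 7.950 − 0.9745 = 6.975 kW.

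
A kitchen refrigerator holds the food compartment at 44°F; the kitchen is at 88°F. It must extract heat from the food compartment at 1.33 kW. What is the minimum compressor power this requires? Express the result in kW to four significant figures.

In absolute terms T_C = 279.82 K and T_H = 304.26 K, so ΔT = 24.44 K.
COP_Carnot = T_C/ΔT = 279.82/24.44 = 11.45.
Ẇ_min = Q̇/COP_Carnot = 1.330/11.45 = 0.1162 kW.

0.1162 kW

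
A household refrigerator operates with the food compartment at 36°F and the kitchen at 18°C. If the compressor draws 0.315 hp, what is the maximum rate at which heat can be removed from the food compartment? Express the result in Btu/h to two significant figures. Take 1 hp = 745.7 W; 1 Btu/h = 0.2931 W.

In absolute terms T_C = 275.37 K and T_H = 291.15 K, so ΔT = 15.78 K.
COP_Carnot = T_C/ΔT = 275.37/15.78 = 17.45.
Q̇_max = COP_Carnot × Ẇ = 17.45 × 0.3150 hp = 5.498 hp = 13990 Btu/h.

14000 Btu/h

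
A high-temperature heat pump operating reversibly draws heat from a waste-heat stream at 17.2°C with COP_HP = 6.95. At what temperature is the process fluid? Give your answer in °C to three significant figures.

COP_HP = T_H/(T_H − T_C) rearranges to T_H = COP·T_C/(COP − 1).
With T_C = 290.35 K, T_H = 6.95 × 290.35/5.950 = 339.15 K.
Converting, 339.15 K = 66.00°C.

66.0 °C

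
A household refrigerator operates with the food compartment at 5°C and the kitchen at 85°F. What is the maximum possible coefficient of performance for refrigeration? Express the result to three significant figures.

In absolute terms T_C = 278.15 K and T_H = 302.59 K, so ΔT = 24.44 K.
For a reversible cycle, COP_Carnot = T_C/ΔT = 278.15/24.44 = 11.38.

11.4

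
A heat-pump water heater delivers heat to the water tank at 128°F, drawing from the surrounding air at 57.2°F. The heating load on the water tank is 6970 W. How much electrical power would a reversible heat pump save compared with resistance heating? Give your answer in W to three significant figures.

6130 W

In absolute terms T_C = 287.15 K and T_H = 326.48 K, so ΔT = 39.33 K.
COP_Carnot = T_H/ΔT = 326.48/39.33 = 8.300.
Resistance heating needs Ẇ_res = Q̇_H = 6970 W; the reversible heat pump needs only Ẇ_hp = Q̇_H/COP = 839.7 W.
Saving = 6970 − 839.7 = 6130 W.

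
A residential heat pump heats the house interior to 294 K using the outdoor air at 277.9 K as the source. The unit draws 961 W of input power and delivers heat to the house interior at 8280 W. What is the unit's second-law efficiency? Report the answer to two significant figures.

COP_actual = Q̇_H/Ẇ = 8280/961.0 = 8.616.
The reservoir spacing is ΔT = 294 − 277.9 = 16.10 K.
COP_Carnot = T_H/ΔT = 294.00/16.10 = 18.26.
η_II = COP_actual/COP_Carnot = 8.616/18.26 = 0.4718.

0.47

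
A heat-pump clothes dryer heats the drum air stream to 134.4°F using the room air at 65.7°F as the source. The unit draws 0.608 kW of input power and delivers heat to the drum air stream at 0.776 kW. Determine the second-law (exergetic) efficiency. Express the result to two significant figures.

COP_actual = Q̇_H/Ẇ = 0.7760/0.6080 = 1.276.
In absolute terms T_C = 291.87 K and T_H = 330.04 K, so ΔT = 38.17 K.
COP_Carnot = T_H/ΔT = 330.04/38.17 = 8.647.
η_II = COP_actual/COP_Carnot = 1.276/8.647 = 0.1476.

0.15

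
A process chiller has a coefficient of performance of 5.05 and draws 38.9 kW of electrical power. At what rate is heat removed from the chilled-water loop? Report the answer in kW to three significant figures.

Q̇_C = COP × Ẇ = 5.05 × 38.90 = 196.4 kW.

196 kW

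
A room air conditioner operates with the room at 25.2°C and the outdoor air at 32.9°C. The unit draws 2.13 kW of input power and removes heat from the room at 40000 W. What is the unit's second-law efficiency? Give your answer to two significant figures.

Converting, Q̇_C = 40000 W = 40.00 kW, so COP_actual = Q̇_C/Ẇ = 40.00/2.130 = 18.78.
In absolute terms T_C = 298.35 K and T_H = 306.05 K, so ΔT = 7.700 K.
COP_Carnot = T_C/ΔT = 298.35/7.700 = 38.75.
η_II = COP_actual/COP_Carnot = 18.78/38.75 = 0.4847.

0.48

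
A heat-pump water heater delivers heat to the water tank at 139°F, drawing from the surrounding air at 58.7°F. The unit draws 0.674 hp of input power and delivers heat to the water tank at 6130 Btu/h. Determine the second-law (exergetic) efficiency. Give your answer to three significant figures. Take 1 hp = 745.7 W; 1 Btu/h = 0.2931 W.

Converting, Q̇_H = 6130 Btu/h = 2.409 hp, so COP_actual = Q̇_H/Ẇ = 2.409/0.6740 = 3.575.
In absolute terms T_C = 287.98 K and T_H = 332.59 K, so ΔT = 44.61 K.
COP_Carnot = T_H/ΔT = 332.59/44.61 = 7.455.
η_II = COP_actual/COP_Carnot = 3.575/7.455 = 0.4795.

0.479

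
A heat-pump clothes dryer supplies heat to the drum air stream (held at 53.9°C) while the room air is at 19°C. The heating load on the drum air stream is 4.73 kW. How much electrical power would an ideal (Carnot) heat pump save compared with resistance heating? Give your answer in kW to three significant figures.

4.23 kW

In absolute terms T_C = 292.15 K and T_H = 327.05 K, so ΔT = 34.90 K.
COP_Carnot = T_H/ΔT = 327.05/34.90 = 9.371.
Resistance heating needs Ẇ_res = Q̇_H = 4.730 kW; the reversible heat pump needs only Ẇ_hp = Q̇_H/COP = 0.5047 kW.
Saving = 4.730 − 0.5047 = 4.225 kW.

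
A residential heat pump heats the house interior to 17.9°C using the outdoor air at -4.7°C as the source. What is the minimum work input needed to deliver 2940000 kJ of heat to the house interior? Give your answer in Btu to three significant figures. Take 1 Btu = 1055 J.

In absolute terms T_C = 268.45 K and T_H = 291.05 K, so ΔT = 22.60 K.
The reversible limit is COP_HP = T_H/ΔT = 12.88, so W_min = Q_H/COP = Q_H·ΔT/T_H.
W_min = 2940000 × 22.60/291.05 = 228300 kJ = 216400 Btu.

216000 Btu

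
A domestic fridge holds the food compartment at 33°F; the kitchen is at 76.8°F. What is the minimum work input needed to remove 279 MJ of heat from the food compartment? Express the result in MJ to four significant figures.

24.80 MJ

In absolute terms T_C = 273.71 K and T_H = 298.04 K, so ΔT = 24.33 K.
The reversible limit is COP_R = T_C/ΔT = 11.25, so W_min = Q_C/COP = Q_C·ΔT/T_C.
W_min = 279.0 × 24.33/273.71 = 24.80 MJ.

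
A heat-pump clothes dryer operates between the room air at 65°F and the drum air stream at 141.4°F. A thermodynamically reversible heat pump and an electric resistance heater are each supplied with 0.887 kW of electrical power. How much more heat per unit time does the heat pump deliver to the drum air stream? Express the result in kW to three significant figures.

In absolute terms T_C = 291.48 K and T_H = 333.93 K, so ΔT = 42.44 K.
COP_Carnot = T_H/ΔT = 333.93/42.44 = 7.867.
The heat pump delivers Q̇_H = COP × Ẇ = 6.978 kW; the resistance heater delivers Ẇ = 0.8870 kW.
Extra = (COP − 1)·Ẇ = 6.091 kW.

6.09 kW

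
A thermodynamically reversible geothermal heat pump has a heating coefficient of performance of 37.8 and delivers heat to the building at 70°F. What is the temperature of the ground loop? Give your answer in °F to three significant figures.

COP_HP = T_H/(T_H − T_C) gives T_H − T_C = T_H/COP.
With T_H = 294.26 K, T_C = 294.26 × (1 − 1/37.8) = 286.48 K.
Converting, 286.48 K = 55.99°F.

56.0 °F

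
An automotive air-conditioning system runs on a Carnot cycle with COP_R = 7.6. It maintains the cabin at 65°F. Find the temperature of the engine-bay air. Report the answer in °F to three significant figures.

COP_R = T_C/(T_H − T_C) gives T_H − T_C = T_C/COP.
With T_C = 291.48 K, T_H = 291.48 × (1 + 1/7.6) = 329.84 K.
Converting, 329.84 K = 134.04°F.

134 °F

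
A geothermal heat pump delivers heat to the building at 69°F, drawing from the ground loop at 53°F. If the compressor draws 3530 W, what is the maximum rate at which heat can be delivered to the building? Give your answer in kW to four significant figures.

In absolute terms T_C = 284.82 K and T_H = 293.71 K, so ΔT = 8.889 K.
COP_Carnot = T_H/ΔT = 293.71/8.889 = 33.04.
Q̇_max = COP_Carnot × Ẇ = 33.04 × 3530 W = 116600 W = 116.6 kW.

116.6 kW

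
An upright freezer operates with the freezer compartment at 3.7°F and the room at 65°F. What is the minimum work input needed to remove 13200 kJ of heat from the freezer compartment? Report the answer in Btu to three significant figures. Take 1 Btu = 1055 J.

1660 Btu

In absolute terms T_C = 257.43 K and T_H = 291.48 K, so ΔT = 34.06 K.
The reversible limit is COP_R = T_C/ΔT = 7.559, so W_min = Q_C/COP = Q_C·ΔT/T_C.
W_min = 13200 × 34.06/257.43 = 1746 kJ = 1655 Btu.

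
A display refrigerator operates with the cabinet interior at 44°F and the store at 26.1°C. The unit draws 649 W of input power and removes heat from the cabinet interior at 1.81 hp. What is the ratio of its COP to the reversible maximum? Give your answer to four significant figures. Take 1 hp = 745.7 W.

Converting, Q̇_C = 1.810 hp = 1350 W, so COP_actual = Q̇_C/Ẇ = 1350/649.0 = 2.080.
In absolute terms T_C = 279.82 K and T_H = 299.25 K, so ΔT = 19.43 K.
COP_Carnot = T_C/ΔT = 279.82/19.43 = 14.40.
η_II = COP_actual/COP_Carnot = 2.080/14.40 = 0.1444.

0.1444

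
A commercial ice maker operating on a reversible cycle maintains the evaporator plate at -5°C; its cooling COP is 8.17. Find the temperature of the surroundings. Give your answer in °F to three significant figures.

82.1 °F

COP_R = T_C/(T_H − T_C) gives T_H − T_C = T_C/COP.
With T_C = 268.15 K, T_H = 268.15 × (1 + 1/8.17) = 300.97 K.
Converting, 300.97 K = 82.08°F.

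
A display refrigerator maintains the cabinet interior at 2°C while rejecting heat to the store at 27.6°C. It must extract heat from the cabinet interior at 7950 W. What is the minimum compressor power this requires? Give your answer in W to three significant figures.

In absolute terms T_C = 275.15 K and T_H = 300.75 K, so ΔT = 25.60 K.
COP_Carnot = T_C/ΔT = 275.15/25.60 = 10.75.
Ẇ_min = Q̇/COP_Carnot = 7950/10.75 = 739.7 W.

740 W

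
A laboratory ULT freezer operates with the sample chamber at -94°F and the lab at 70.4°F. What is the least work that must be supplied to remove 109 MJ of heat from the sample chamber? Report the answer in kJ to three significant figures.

49000 kJ

In absolute terms T_C = 203.15 K and T_H = 294.48 K, so ΔT = 91.33 K.
The reversible limit is COP_R = T_C/ΔT = 2.224, so W_min = Q_C/COP = Q_C·ΔT/T_C.
W_min = 109.0 × 91.33/203.15 = 49.00 MJ = 49000 kJ.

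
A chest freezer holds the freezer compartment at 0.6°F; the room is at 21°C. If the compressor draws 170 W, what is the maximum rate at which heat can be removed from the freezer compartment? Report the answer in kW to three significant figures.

1.13 kW

In absolute terms T_C = 255.71 K and T_H = 294.15 K, so ΔT = 38.44 K.
COP_Carnot = T_C/ΔT = 255.71/38.44 = 6.651.
Q̇_max = COP_Carnot × Ẇ = 6.651 × 170.0 W = 1131 W = 1.131 kW.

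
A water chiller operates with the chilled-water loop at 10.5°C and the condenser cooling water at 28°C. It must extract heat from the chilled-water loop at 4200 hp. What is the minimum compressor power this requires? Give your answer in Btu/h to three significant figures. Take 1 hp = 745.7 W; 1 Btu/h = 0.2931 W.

659000 Btu/h

In absolute terms T_C = 283.65 K and T_H = 301.15 K, so ΔT = 17.50 K.
COP_Carnot = T_C/ΔT = 283.65/17.50 = 16.21.
Ẇ_min = Q̇/COP_Carnot = 4200/16.21 = 259.1 hp = 659300 Btu/h.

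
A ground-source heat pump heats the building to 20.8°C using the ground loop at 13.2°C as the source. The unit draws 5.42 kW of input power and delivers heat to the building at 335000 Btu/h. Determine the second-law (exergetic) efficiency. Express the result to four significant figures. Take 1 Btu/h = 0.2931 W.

0.4684

Converting, Q̇_H = 335000 Btu/h = 98.19 kW, so COP_actual = Q̇_H/Ẇ = 98.19/5.420 = 18.12.
In absolute terms T_C = 286.35 K and T_H = 293.95 K, so ΔT = 7.600 K.
COP_Carnot = T_H/ΔT = 293.95/7.600 = 38.68.
η_II = COP_actual/COP_Carnot = 18.12/38.68 = 0.4684.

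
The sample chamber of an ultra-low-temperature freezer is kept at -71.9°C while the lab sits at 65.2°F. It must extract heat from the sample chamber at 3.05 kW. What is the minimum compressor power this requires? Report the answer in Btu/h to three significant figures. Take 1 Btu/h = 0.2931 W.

In absolute terms T_C = 201.25 K and T_H = 291.59 K, so ΔT = 90.34 K.
COP_Carnot = T_C/ΔT = 201.25/90.34 = 2.228.
Ẇ_min = Q̇/COP_Carnot = 3.050/2.228 = 1.369 kW = 4671 Btu/h.

4670 Btu/h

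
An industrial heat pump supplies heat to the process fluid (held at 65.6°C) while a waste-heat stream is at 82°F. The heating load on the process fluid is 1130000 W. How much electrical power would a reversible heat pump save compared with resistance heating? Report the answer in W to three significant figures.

In absolute terms T_C = 300.93 K and T_H = 338.75 K, so ΔT = 37.82 K.
COP_Carnot = T_H/ΔT = 338.75/37.82 = 8.956.
Resistance heating needs Ẇ_res = Q̇_H = 1130000 W; the reversible heat pump needs only Ẇ_hp = Q̇_H/COP = 126200 W.
Saving = 1130000 − 126200 = 1004000 W.

1000000 W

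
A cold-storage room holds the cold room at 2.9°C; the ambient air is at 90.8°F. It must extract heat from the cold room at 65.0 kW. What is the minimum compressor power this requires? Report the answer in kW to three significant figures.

7.01 kW

In absolute terms T_C = 276.05 K and T_H = 305.82 K, so ΔT = 29.77 K.
COP_Carnot = T_C/ΔT = 276.05/29.77 = 9.274.
Ẇ_min = Q̇/COP_Carnot = 65.00/9.274 = 7.009 kW.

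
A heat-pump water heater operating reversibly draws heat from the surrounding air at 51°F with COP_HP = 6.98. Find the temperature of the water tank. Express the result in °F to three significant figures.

COP_HP = T_H/(T_H − T_C) rearranges to T_H = COP·T_C/(COP − 1).
With T_C = 283.71 K, T_H = 6.98 × 283.71/5.980 = 331.15 K.
Converting, 331.15 K = 136.40°F.

136 °F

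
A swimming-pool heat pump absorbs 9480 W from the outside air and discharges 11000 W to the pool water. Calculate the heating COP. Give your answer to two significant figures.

7.2

The first law gives Q̇_H = Q̇_C + Ẇ, so the three rates are Q̇_C = 9480, Q̇_H = 11000, Ẇ = 1520 W.
COP_HP = Q̇_H/Ẇ = 11000/1520 = 7.237.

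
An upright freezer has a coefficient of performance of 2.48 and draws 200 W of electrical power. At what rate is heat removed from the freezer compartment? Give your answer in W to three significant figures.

Q̇_C = COP × Ẇ = 2.48 × 200.0 = 496.0 W.

496 W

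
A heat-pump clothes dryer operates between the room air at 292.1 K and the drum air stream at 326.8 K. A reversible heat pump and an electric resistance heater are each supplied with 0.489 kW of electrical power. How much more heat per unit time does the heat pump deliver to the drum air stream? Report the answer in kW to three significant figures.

4.12 kW

The reservoir spacing is ΔT = 326.8 − 292.1 = 34.70 K.
COP_Carnot = T_H/ΔT = 326.80/34.70 = 9.418.
The heat pump delivers Q̇_H = COP × Ẇ = 4.605 kW; the resistance heater delivers Ẇ = 0.4890 kW.
Extra = (COP − 1)·Ẇ = 4.116 kW.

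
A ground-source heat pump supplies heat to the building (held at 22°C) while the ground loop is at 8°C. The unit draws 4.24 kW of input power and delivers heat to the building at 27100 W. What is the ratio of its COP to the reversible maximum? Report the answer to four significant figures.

Converting, Q̇_H = 27100 W = 27.10 kW, so COP_actual = Q̇_H/Ẇ = 27.10/4.240 = 6.392.
In absolute terms T_C = 281.15 K and T_H = 295.15 K, so ΔT = 14.00 K.
COP_Carnot = T_H/ΔT = 295.15/14.00 = 21.08.
η_II = COP_actual/COP_Carnot = 6.392/21.08 = 0.3032.

0.3032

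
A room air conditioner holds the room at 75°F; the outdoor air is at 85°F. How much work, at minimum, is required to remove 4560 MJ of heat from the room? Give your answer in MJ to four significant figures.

85.29 MJ

In absolute terms T_C = 297.04 K and T_H = 302.59 K, so ΔT = 5.556 K.
The reversible limit is COP_R = T_C/ΔT = 53.47, so W_min = Q_C/COP = Q_C·ΔT/T_C.
W_min = 4560 × 5.556/297.04 = 85.29 MJ.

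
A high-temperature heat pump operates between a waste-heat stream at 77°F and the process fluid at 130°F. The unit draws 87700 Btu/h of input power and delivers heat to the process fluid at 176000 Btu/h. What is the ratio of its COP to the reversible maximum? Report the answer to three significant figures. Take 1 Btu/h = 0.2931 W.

COP_actual = Q̇_H/Ẇ = 176000/87700 = 2.007.
In absolute terms T_C = 298.15 K and T_H = 327.59 K, so ΔT = 29.44 K.
COP_Carnot = T_H/ΔT = 327.59/29.44 = 11.13.
η_II = COP_actual/COP_Carnot = 2.007/11.13 = 0.1804.

0.180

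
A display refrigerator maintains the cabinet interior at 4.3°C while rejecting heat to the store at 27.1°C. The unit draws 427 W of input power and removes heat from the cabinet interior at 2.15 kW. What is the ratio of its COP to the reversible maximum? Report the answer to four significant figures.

0.4138

Converting, Q̇_C = 2.150 kW = 2150 W, so COP_actual = Q̇_C/Ẇ = 2150/427.0 = 5.035.
In absolute terms T_C = 277.45 K and T_H = 300.25 K, so ΔT = 22.80 K.
COP_Carnot = T_C/ΔT = 277.45/22.80 = 12.17.
η_II = COP_actual/COP_Carnot = 5.035/12.17 = 0.4138.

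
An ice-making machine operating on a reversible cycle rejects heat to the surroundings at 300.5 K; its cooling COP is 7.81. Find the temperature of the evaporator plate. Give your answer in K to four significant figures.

For a Carnot refrigerator COP_R = T_C/(T_H − T_C), so T_C = COP·T_H/(1 + COP).
With T_H = 300.50 K, T_C = 7.81 × 300.50/8.810 = 266.39 K.

266.4 K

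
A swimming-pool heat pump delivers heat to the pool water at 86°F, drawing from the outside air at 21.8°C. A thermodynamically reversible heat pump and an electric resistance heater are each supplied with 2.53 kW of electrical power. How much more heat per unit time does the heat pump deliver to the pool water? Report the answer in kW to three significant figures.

91.0 kW

In absolute terms T_C = 294.95 K and T_H = 303.15 K, so ΔT = 8.200 K.
COP_Carnot = T_H/ΔT = 303.15/8.200 = 36.97.
The heat pump delivers Q̇_H = COP × Ẇ = 93.53 kW; the resistance heater delivers Ẇ = 2.530 kW.
Extra = (COP − 1)·Ẇ = 91.00 kW.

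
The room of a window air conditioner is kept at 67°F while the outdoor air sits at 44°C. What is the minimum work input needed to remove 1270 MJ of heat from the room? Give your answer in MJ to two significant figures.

In absolute terms T_C = 292.59 K and T_H = 317.15 K, so ΔT = 24.56 K.
The reversible limit is COP_R = T_C/ΔT = 11.92, so W_min = Q_C/COP = Q_C·ΔT/T_C.
W_min = 1270 × 24.56/292.59 = 106.6 MJ.

110 MJ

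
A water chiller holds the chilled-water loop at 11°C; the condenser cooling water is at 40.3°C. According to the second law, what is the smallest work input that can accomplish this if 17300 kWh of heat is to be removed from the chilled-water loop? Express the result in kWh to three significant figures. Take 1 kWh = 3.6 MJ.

In absolute terms T_C = 284.15 K and T_H = 313.45 K, so ΔT = 29.30 K.
The reversible limit is COP_R = T_C/ΔT = 9.698, so W_min = Q_C/COP = Q_C·ΔT/T_C.
W_min = 17300 × 29.30/284.15 = 1784 kWh.

1780 kWh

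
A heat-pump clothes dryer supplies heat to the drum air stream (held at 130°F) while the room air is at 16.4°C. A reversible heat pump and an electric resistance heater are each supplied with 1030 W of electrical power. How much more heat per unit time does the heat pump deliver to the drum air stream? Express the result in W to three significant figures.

In absolute terms T_C = 289.55 K and T_H = 327.59 K, so ΔT = 38.04 K.
COP_Carnot = T_H/ΔT = 327.59/38.04 = 8.611.
The heat pump delivers Q̇_H = COP × Ẇ = 8869 W; the resistance heater delivers Ẇ = 1030 W.
Extra = (COP − 1)·Ẇ = 7839 W.

7840 W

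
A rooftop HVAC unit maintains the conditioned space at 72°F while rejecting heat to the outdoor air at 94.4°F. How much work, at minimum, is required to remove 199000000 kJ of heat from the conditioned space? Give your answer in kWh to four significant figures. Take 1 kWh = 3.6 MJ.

2329 kWh

In absolute terms T_C = 295.37 K and T_H = 307.82 K, so ΔT = 12.44 K.
The reversible limit is COP_R = T_C/ΔT = 23.74, so W_min = Q_C/COP = Q_C·ΔT/T_C.
W_min = 199000000 × 12.44/295.37 = 8384000 kJ = 2329 kWh.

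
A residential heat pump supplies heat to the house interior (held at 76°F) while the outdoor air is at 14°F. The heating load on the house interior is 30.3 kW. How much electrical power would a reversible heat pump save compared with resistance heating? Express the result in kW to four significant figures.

In absolute terms T_C = 263.15 K and T_H = 297.59 K, so ΔT = 34.44 K.
COP_Carnot = T_H/ΔT = 297.59/34.44 = 8.640.
Resistance heating needs Ẇ_res = Q̇_H = 30.30 kW; the reversible heat pump needs only Ẇ_hp = Q̇_H/COP = 3.507 kW.
Saving = 30.30 − 3.507 = 26.79 kW.

26.79 kW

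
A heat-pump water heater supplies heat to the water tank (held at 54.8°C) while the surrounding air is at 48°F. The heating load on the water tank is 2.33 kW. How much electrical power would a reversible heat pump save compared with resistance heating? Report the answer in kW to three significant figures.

2.00 kW

In absolute terms T_C = 282.04 K and T_H = 327.95 K, so ΔT = 45.91 K.
COP_Carnot = T_H/ΔT = 327.95/45.91 = 7.143.
Resistance heating needs Ẇ_res = Q̇_H = 2.330 kW; the reversible heat pump needs only Ẇ_hp = Q̇_H/COP = 0.3262 kW.
Saving = 2.330 − 0.3262 = 2.004 kW.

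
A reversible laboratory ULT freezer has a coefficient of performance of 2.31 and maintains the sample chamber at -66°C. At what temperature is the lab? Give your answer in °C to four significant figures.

23.68 °C

COP_R = T_C/(T_H − T_C) gives T_H − T_C = T_C/COP.
With T_C = 207.15 K, T_H = 207.15 × (1 + 1/2.31) = 296.83 K.
Converting, 296.83 K = 23.68°C.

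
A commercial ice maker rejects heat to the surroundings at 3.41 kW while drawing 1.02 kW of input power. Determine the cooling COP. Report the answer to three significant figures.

2.34

The first law gives Q̇_H = Q̇_C + Ẇ, so the three rates are Q̇_C = 2.390, Q̇_H = 3.410, Ẇ = 1.020 kW.
COP_R = Q̇_C/Ẇ = 2.390/1.020 = 2.343.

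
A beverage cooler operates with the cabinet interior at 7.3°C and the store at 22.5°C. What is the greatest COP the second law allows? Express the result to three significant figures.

18.5

In absolute terms T_C = 280.45 K and T_H = 295.65 K, so ΔT = 15.20 K.
For a reversible cycle, COP_Carnot = T_C/ΔT = 280.45/15.20 = 18.45.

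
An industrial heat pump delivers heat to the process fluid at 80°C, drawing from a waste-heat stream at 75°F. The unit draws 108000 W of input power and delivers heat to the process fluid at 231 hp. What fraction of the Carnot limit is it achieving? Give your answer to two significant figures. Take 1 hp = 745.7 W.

0.25

Converting, Q̇_H = 231.0 hp = 172300 W, so COP_actual = Q̇_H/Ẇ = 172300/108000 = 1.595.
In absolute terms T_C = 297.04 K and T_H = 353.15 K, so ΔT = 56.11 K.
COP_Carnot = T_H/ΔT = 353.15/56.11 = 6.294.
η_II = COP_actual/COP_Carnot = 1.595/6.294 = 0.2534.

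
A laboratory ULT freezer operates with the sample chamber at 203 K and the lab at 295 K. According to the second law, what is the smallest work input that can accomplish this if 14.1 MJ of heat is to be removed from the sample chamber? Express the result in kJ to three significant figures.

6390 kJ

The reservoir spacing is ΔT = 295 − 203 = 92.00 K.
The reversible limit is COP_R = T_C/ΔT = 2.207, so W_min = Q_C/COP = Q_C·ΔT/T_C.
W_min = 14.10 × 92.00/203.00 = 6.390 MJ = 6390 kJ.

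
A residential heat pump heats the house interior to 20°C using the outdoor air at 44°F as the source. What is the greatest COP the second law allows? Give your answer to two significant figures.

In absolute terms T_C = 279.82 K and T_H = 293.15 K, so ΔT = 13.33 K.
For a reversible cycle, COP_Carnot = T_H/ΔT = 293.15/13.33 = 21.99.

22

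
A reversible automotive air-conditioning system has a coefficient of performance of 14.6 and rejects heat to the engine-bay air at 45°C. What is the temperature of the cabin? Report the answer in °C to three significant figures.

24.6 °C

For a Carnot refrigerator COP_R = T_C/(T_H − T_C), so T_C = COP·T_H/(1 + COP).
With T_H = 318.15 K, T_C = 14.6 × 318.15/15.60 = 297.76 K.
Converting, 297.76 K = 24.61°C.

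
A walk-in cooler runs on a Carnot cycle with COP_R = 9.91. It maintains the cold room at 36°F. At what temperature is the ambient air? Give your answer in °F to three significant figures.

COP_R = T_C/(T_H − T_C) gives T_H − T_C = T_C/COP.
With T_C = 275.37 K, T_H = 275.37 × (1 + 1/9.91) = 303.16 K.
Converting, 303.16 K = 86.02°F.

86.0 °F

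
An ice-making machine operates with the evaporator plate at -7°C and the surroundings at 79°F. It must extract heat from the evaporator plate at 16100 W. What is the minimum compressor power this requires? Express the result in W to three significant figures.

2000 W

In absolute terms T_C = 266.15 K and T_H = 299.26 K, so ΔT = 33.11 K.
COP_Carnot = T_C/ΔT = 266.15/33.11 = 8.038.
Ẇ_min = Q̇/COP_Carnot = 16100/8.038 = 2003 W.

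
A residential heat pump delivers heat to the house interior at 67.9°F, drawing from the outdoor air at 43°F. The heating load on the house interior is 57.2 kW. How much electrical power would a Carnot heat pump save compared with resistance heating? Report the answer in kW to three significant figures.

54.5 kW

In absolute terms T_C = 279.26 K and T_H = 293.09 K, so ΔT = 13.83 K.
COP_Carnot = T_H/ΔT = 293.09/13.83 = 21.19.
Resistance heating needs Ẇ_res = Q̇_H = 57.20 kW; the reversible heat pump needs only Ẇ_hp = Q̇_H/COP = 2.700 kW.
Saving = 57.20 − 2.700 = 54.50 kW.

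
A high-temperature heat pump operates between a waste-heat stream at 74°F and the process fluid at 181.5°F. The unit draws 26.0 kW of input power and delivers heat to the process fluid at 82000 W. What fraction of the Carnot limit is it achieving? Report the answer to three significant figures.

Converting, Q̇_H = 82000 W = 82.00 kW, so COP_actual = Q̇_H/Ẇ = 82.00/26.00 = 3.154.
In absolute terms T_C = 296.48 K and T_H = 356.21 K, so ΔT = 59.72 K.
COP_Carnot = T_H/ΔT = 356.21/59.72 = 5.964.
η_II = COP_actual/COP_Carnot = 3.154/5.964 = 0.5288.

0.529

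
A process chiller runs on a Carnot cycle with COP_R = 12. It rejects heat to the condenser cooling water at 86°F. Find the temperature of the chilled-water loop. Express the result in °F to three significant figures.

For a Carnot refrigerator COP_R = T_C/(T_H − T_C), so T_C = COP·T_H/(1 + COP).
With T_H = 303.15 K, T_C = 12 × 303.15/13.00 = 279.83 K.
Converting, 279.83 K = 44.03°F.

44.0 °F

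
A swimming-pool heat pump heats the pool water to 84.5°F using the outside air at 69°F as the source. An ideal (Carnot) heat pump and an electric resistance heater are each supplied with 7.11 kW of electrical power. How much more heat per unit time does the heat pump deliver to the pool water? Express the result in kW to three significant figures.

243 kW

In absolute terms T_C = 293.71 K and T_H = 302.32 K, so ΔT = 8.611 K.
COP_Carnot = T_H/ΔT = 302.32/8.611 = 35.11.
The heat pump delivers Q̇_H = COP × Ẇ = 249.6 kW; the resistance heater delivers Ẇ = 7.110 kW.
Extra = (COP − 1)·Ẇ = 242.5 kW.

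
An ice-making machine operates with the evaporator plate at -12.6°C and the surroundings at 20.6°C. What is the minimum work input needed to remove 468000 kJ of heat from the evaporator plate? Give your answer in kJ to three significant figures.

59600 kJ

In absolute terms T_C = 260.55 K and T_H = 293.75 K, so ΔT = 33.20 K.
The reversible limit is COP_R = T_C/ΔT = 7.848, so W_min = Q_C/COP = Q_C·ΔT/T_C.
W_min = 468000 × 33.20/260.55 = 59630 kJ.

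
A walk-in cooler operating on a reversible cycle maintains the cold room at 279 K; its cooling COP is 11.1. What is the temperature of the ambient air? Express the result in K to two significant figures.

300 K

COP_R = T_C/(T_H − T_C) gives T_H − T_C = T_C/COP.
With T_C = 279.00 K, T_H = 279.00 × (1 + 1/11.1) = 304.14 K.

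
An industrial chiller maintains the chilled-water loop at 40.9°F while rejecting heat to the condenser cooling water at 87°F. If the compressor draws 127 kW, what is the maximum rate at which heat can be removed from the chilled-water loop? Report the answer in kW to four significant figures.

In absolute terms T_C = 278.09 K and T_H = 303.71 K, so ΔT = 25.61 K.
COP_Carnot = T_C/ΔT = 278.09/25.61 = 10.86.
Q̇_max = COP_Carnot × Ẇ = 10.86 × 127.0 kW = 1379 kW.

1379 kW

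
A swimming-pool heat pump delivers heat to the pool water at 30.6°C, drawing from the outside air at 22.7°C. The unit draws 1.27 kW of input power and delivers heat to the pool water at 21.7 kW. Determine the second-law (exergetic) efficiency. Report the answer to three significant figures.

COP_actual = Q̇_H/Ẇ = 21.70/1.270 = 17.09.
In absolute terms T_C = 295.85 K and T_H = 303.75 K, so ΔT = 7.900 K.
COP_Carnot = T_H/ΔT = 303.75/7.900 = 38.45.
η_II = COP_actual/COP_Carnot = 17.09/38.45 = 0.4444.

0.444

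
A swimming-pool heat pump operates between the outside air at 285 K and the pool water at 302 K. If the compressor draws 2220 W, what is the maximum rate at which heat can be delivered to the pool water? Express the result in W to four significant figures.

The reservoir spacing is ΔT = 302 − 285 = 17.00 K.
COP_Carnot = T_H/ΔT = 302.00/17.00 = 17.76.
Q̇_max = COP_Carnot × Ẇ = 17.76 × 2220 W = 39440 W.

39440 W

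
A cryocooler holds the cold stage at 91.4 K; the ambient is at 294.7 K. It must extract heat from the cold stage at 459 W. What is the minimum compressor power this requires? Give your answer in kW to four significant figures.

The reservoir spacing is ΔT = 294.7 − 91.4 = 203.3 K.
COP_Carnot = T_C/ΔT = 91.40/203.3 = 0.4496.
Ẇ_min = Q̇/COP_Carnot = 459.0/0.4496 = 1021 W = 1.021 kW.

1.021 kW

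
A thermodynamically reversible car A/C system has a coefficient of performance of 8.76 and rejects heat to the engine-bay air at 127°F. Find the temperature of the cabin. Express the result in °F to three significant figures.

66.9 °F

For a Carnot refrigerator COP_R = T_C/(T_H − T_C), so T_C = COP·T_H/(1 + COP).
With T_H = 325.93 K, T_C = 8.76 × 325.93/9.760 = 292.53 K.
Converting, 292.53 K = 66.89°F.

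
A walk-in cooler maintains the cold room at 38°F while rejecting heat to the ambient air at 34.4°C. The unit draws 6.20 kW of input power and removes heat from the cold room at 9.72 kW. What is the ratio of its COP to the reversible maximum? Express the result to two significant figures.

COP_actual = Q̇_C/Ẇ = 9.720/6.200 = 1.568.
In absolute terms T_C = 276.48 K and T_H = 307.55 K, so ΔT = 31.07 K.
COP_Carnot = T_C/ΔT = 276.48/31.07 = 8.900.
η_II = COP_actual/COP_Carnot = 1.568/8.900 = 0.1762.

0.18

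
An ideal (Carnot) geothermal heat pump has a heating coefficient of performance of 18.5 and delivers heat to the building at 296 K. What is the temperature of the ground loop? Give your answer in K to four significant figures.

COP_HP = T_H/(T_H − T_C) gives T_H − T_C = T_H/COP.
With T_H = 296.00 K, T_C = 296.00 × (1 − 1/18.5) = 280.00 K.

280.0 K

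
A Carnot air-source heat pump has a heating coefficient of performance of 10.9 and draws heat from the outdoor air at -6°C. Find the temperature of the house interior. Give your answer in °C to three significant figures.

21.0 °C

COP_HP = T_H/(T_H − T_C) rearranges to T_H = COP·T_C/(COP − 1).
With T_C = 267.15 K, T_H = 10.9 × 267.15/9.900 = 294.13 K.
Converting, 294.13 K = 20.98°C.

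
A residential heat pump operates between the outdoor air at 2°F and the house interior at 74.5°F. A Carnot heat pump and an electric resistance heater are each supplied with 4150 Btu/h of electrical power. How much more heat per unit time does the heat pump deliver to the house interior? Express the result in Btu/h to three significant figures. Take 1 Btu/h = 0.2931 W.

26400 Btu/h

In absolute terms T_C = 256.48 K and T_H = 296.76 K, so ΔT = 40.28 K.
COP_Carnot = T_H/ΔT = 296.76/40.28 = 7.368.
The heat pump delivers Q̇_H = COP × Ẇ = 30580 Btu/h; the resistance heater delivers Ẇ = 4150 Btu/h.
Extra = (COP − 1)·Ẇ = 26430 Btu/h.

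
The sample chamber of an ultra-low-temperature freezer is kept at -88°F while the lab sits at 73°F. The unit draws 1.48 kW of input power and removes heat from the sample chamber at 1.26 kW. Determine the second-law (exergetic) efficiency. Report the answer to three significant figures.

0.369

COP_actual = Q̇_C/Ẇ = 1.260/1.480 = 0.8514.
In absolute terms T_C = 206.48 K and T_H = 295.93 K, so ΔT = 89.44 K.
COP_Carnot = T_C/ΔT = 206.48/89.44 = 2.309.
η_II = COP_actual/COP_Carnot = 0.8514/2.309 = 0.3688.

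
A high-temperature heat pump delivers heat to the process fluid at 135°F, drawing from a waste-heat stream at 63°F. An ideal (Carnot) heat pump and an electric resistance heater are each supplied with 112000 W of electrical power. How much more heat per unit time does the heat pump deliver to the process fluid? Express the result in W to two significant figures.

In absolute terms T_C = 290.37 K and T_H = 330.37 K, so ΔT = 40.00 K.
COP_Carnot = T_H/ΔT = 330.37/40.00 = 8.259.
The heat pump delivers Q̇_H = COP × Ẇ = 925000 W; the resistance heater delivers Ẇ = 112000 W.
Extra = (COP − 1)·Ẇ = 813000 W.

810000 W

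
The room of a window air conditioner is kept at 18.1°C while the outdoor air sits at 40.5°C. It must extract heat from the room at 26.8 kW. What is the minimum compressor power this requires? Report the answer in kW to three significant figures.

2.06 kW

In absolute terms T_C = 291.25 K and T_H = 313.65 K, so ΔT = 22.40 K.
COP_Carnot = T_C/ΔT = 291.25/22.40 = 13.00.
Ẇ_min = Q̇/COP_Carnot = 26.80/13.00 = 2.061 kW.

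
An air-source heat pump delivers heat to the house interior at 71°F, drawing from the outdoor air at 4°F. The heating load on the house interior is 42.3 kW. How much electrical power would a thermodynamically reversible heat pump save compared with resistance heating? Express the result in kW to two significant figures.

37 kW

In absolute terms T_C = 257.59 K and T_H = 294.82 K, so ΔT = 37.22 K.
COP_Carnot = T_H/ΔT = 294.82/37.22 = 7.920.
Resistance heating needs Ẇ_res = Q̇_H = 42.30 kW; the reversible heat pump needs only Ẇ_hp = Q̇_H/COP = 5.341 kW.
Saving = 42.30 − 5.341 = 36.96 kW.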